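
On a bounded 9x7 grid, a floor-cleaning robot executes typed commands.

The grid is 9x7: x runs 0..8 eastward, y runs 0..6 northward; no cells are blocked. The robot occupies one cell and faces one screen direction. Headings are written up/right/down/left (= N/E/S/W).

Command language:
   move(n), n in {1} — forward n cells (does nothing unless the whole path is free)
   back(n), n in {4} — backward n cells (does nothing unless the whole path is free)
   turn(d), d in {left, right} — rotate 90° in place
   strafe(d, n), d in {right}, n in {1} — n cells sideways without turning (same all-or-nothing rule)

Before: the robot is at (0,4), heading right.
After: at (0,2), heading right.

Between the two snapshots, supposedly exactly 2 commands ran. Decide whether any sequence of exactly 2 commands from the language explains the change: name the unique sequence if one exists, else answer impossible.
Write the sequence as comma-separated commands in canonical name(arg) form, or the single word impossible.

key: heading stays E — no command in the sequence turns
t0: at (0,4), heading right
step 1 (strafe(right, 1)): at (0,3), heading right
step 2 (strafe(right, 1)): at (0,2), heading right
all 25 alternatives checked — unique.

strafe(right, 1), strafe(right, 1)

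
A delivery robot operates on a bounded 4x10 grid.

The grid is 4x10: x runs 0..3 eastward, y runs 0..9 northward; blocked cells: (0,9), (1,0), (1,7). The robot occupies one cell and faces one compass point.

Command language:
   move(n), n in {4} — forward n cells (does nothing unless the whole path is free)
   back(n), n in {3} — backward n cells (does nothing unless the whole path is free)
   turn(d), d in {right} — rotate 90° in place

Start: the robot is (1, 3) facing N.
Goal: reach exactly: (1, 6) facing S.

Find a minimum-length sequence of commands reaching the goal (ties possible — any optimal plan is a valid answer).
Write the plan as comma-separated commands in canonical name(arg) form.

turn(right), turn(right), back(3)

begin: (1, 3) facing N
t=1 turn(right) ⇒ (1, 3) facing E
t=2 turn(right) ⇒ (1, 3) facing S
t=3 back(3) ⇒ (1, 6) facing S
nothing shorter than 3 reaches the goal.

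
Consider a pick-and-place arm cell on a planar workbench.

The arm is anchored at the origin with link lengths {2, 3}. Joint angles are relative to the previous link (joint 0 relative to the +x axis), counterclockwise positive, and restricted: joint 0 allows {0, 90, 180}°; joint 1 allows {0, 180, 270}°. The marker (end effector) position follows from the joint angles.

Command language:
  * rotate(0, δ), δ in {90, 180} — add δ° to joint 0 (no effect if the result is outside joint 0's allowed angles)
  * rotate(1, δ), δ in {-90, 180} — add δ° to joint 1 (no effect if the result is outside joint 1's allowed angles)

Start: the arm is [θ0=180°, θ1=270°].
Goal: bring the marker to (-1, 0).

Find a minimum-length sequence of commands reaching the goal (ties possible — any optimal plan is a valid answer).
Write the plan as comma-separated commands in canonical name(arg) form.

from: [θ0=180°, θ1=270°]
[1] after rotate(1, -90): [θ0=180°, θ1=180°]
[2] after rotate(0, 180): [θ0=0°, θ1=180°]
no 1-step plan works, so 2 is optimal.

rotate(1, -90), rotate(0, 180)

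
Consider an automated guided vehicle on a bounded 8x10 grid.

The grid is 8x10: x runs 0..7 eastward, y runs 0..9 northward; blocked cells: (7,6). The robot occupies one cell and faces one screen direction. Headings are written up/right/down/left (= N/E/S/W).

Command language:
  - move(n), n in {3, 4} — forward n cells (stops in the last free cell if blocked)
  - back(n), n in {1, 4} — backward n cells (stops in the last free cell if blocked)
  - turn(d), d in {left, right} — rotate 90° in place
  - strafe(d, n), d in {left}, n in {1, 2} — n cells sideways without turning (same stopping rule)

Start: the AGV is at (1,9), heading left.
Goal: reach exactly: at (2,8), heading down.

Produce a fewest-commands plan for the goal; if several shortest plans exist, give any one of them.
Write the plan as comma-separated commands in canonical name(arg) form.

start: at (1,9), heading left
[1] after back(1): at (2,9), heading left
[2] after strafe(left, 1): at (2,8), heading left
[3] after turn(left): at (2,8), heading down
nothing shorter than 3 reaches the goal.

back(1), strafe(left, 1), turn(left)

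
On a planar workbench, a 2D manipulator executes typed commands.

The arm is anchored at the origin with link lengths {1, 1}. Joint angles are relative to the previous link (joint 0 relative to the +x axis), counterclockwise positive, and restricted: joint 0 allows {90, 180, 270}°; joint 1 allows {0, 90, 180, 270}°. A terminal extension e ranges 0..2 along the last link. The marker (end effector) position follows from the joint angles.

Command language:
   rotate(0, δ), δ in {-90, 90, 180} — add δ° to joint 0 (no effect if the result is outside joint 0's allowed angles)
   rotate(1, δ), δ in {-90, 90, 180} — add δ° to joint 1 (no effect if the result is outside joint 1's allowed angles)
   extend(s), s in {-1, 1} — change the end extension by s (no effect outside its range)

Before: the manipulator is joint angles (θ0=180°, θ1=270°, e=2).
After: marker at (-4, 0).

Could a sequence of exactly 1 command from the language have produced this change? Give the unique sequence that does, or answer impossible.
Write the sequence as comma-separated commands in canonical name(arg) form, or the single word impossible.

initial: joint angles (θ0=180°, θ1=270°, e=2)
1. rotate(1, 90) → joint angles (θ0=180°, θ1=0°, e=2)
uniquely the one of 8 1-step routes that fits.

rotate(1, 90)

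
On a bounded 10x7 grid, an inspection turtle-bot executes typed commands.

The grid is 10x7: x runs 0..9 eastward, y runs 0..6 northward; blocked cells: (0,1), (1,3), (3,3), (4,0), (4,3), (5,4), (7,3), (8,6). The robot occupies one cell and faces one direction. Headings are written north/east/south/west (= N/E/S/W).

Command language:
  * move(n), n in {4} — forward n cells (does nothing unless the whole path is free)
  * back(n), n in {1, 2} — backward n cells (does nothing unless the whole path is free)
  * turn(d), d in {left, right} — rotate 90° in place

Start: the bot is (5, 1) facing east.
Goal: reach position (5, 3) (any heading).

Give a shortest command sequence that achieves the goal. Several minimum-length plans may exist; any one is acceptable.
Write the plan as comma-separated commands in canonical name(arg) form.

from: (5, 1) facing east
t=1 turn(right) ⇒ (5, 1) facing south
t=2 back(2) ⇒ (5, 3) facing south
shorter routes all fall short; 2 is best.

turn(right), back(2)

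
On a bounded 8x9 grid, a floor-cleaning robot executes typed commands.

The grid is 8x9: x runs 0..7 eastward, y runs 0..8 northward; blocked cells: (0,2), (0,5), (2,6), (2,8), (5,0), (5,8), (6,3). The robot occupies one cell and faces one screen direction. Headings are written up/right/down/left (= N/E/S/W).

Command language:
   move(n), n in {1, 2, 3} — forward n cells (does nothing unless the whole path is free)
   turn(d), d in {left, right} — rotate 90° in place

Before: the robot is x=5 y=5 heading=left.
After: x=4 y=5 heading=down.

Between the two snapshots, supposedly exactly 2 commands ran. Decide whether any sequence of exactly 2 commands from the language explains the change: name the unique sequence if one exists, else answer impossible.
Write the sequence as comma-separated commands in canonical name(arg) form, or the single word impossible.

move(1), turn(left)

key: position moved to (4,5) AND the heading swung to S — translation plus rotation needed
start: x=5 y=5 heading=left
1. move(1) → x=4 y=5 heading=left
2. turn(left) → x=4 y=5 heading=down
no other 2-command option fits: unique.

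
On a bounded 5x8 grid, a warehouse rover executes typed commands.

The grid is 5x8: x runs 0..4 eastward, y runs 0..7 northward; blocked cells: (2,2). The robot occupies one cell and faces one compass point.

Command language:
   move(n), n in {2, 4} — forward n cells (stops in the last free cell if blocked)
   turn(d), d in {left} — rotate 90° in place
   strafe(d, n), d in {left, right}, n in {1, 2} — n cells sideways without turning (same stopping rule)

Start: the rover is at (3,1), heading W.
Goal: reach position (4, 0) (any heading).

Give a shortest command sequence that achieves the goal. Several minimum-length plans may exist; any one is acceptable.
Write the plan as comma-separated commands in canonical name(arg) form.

begin: at (3,1), heading W
step 1 (strafe(left, 1)): at (3,0), heading W
step 2 (turn(left)): at (3,0), heading S
step 3 (strafe(left, 1)): at (4,0), heading S
no 2-step plan works, so 3 is optimal.

strafe(left, 1), turn(left), strafe(left, 1)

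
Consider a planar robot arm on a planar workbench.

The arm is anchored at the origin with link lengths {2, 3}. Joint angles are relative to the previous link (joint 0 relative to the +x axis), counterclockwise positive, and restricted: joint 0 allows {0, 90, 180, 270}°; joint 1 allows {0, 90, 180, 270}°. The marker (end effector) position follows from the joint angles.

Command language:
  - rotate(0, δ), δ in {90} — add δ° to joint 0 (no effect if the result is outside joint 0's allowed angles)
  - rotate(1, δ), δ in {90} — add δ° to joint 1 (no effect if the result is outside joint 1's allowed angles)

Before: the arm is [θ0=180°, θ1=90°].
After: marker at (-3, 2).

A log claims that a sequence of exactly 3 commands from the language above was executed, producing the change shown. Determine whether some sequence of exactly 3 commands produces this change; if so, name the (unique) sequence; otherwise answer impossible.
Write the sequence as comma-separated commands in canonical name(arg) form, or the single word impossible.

rotate(0, 90), rotate(0, 90), rotate(0, 90)

from: [θ0=180°, θ1=90°]
t=1 rotate(0, 90) ⇒ [θ0=270°, θ1=90°]
t=2 rotate(0, 90) ⇒ [θ0=0°, θ1=90°]
t=3 rotate(0, 90) ⇒ [θ0=90°, θ1=90°]
no other 3-command option fits: unique.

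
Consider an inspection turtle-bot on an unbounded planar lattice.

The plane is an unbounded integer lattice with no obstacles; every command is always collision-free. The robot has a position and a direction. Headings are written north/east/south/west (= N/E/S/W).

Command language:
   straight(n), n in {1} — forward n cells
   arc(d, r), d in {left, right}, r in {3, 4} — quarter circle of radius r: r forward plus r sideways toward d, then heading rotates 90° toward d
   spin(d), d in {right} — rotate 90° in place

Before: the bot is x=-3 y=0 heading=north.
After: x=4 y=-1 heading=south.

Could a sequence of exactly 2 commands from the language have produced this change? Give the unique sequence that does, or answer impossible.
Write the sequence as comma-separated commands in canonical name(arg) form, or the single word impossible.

key: position moved to (4,-1) AND the heading swung to S — translation plus rotation needed
begin: x=-3 y=0 heading=north
t=1 arc(right, 3) ⇒ x=0 y=3 heading=east
t=2 arc(right, 4) ⇒ x=4 y=-1 heading=south
no rival 2-sequence matches.

arc(right, 3), arc(right, 4)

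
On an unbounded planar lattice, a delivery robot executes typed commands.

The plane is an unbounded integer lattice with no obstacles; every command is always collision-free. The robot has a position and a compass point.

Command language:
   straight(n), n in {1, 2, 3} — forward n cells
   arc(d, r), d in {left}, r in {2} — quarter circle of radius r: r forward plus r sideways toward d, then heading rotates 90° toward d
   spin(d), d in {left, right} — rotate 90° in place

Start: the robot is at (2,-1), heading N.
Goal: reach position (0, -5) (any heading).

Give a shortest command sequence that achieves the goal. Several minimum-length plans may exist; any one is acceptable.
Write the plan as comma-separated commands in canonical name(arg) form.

spin(left), arc(left, 2), straight(2)

start: at (2,-1), heading N
1. spin(left) → at (2,-1), heading W
2. arc(left, 2) → at (0,-3), heading S
3. straight(2) → at (0,-5), heading S
nothing shorter than 3 reaches the goal.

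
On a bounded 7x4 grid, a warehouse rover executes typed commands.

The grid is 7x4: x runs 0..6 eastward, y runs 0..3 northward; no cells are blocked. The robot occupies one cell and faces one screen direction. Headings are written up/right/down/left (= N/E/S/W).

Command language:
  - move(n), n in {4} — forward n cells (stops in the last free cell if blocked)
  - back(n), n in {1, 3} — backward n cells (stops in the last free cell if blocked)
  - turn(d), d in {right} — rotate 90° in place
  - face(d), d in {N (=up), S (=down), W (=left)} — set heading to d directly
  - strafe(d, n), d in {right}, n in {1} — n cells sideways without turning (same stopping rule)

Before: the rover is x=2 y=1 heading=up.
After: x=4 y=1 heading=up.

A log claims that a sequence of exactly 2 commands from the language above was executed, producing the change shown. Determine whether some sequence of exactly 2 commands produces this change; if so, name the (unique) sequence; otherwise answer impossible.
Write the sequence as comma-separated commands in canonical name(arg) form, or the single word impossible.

key: heading stays N — no command in the sequence turns
t0: x=2 y=1 heading=up
t=1 strafe(right, 1) ⇒ x=3 y=1 heading=up
t=2 strafe(right, 1) ⇒ x=4 y=1 heading=up
no rival 2-sequence matches.

strafe(right, 1), strafe(right, 1)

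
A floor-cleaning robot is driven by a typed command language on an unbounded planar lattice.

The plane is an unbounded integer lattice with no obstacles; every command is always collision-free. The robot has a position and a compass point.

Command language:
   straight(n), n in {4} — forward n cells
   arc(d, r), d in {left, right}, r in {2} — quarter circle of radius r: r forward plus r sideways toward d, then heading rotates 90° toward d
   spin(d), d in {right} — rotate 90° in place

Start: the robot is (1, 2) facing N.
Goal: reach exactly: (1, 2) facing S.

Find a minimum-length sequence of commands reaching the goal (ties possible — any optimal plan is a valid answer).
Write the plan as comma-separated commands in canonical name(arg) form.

t0: (1, 2) facing N
[1] after spin(right): (1, 2) facing E
[2] after spin(right): (1, 2) facing S
shorter routes all fall short; 2 is best.

spin(right), spin(right)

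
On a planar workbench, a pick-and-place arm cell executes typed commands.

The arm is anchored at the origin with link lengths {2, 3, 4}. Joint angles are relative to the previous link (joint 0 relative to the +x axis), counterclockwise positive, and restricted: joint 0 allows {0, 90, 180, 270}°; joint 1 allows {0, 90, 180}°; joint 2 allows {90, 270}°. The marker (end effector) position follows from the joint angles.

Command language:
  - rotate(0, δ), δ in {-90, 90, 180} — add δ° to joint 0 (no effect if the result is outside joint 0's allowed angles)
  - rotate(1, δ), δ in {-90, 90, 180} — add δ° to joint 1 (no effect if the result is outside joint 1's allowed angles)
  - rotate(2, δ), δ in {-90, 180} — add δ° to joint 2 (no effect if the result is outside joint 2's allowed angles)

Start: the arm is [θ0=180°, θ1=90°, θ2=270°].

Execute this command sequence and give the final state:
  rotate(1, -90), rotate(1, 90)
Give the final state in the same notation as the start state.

t0: [θ0=180°, θ1=90°, θ2=270°]
t=1 rotate(1, -90) ⇒ [θ0=180°, θ1=0°, θ2=270°]
t=2 rotate(1, 90) ⇒ [θ0=180°, θ1=90°, θ2=270°]

[θ0=180°, θ1=90°, θ2=270°]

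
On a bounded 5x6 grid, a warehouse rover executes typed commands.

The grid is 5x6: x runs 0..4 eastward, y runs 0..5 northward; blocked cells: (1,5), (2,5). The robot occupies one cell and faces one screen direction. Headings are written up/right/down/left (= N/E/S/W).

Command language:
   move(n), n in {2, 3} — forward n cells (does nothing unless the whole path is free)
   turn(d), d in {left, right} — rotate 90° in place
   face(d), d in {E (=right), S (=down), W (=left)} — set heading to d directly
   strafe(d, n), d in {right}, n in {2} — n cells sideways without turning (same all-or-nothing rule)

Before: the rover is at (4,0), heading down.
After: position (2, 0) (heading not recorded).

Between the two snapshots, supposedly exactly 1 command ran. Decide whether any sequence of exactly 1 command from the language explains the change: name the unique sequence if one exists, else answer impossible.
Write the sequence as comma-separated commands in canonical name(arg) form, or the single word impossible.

strafe(right, 2)

initial: at (4,0), heading down
step 1 (strafe(right, 2)): at (2,0), heading down
all 8 alternatives checked — unique.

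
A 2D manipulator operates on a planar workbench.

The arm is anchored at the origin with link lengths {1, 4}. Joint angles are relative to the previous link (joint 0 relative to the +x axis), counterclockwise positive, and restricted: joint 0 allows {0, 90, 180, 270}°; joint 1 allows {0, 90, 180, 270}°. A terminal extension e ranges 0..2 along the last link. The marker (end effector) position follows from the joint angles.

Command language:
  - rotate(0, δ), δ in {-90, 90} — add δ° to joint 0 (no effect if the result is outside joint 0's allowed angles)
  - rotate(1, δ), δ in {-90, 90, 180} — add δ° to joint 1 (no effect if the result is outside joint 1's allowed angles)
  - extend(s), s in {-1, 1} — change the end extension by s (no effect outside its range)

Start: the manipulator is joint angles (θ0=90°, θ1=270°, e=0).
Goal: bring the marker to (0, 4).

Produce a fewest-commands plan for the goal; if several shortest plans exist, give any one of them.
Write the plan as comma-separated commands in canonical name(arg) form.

from: joint angles (θ0=90°, θ1=270°, e=0)
[1] after rotate(0, 90): joint angles (θ0=180°, θ1=270°, e=0)
[2] after rotate(0, 90): joint angles (θ0=270°, θ1=270°, e=0)
[3] after extend(1): joint angles (θ0=270°, θ1=270°, e=1)
[4] after rotate(1, -90): joint angles (θ0=270°, θ1=180°, e=1)
no 3-step plan works, so 4 is optimal.

rotate(0, 90), rotate(0, 90), extend(1), rotate(1, -90)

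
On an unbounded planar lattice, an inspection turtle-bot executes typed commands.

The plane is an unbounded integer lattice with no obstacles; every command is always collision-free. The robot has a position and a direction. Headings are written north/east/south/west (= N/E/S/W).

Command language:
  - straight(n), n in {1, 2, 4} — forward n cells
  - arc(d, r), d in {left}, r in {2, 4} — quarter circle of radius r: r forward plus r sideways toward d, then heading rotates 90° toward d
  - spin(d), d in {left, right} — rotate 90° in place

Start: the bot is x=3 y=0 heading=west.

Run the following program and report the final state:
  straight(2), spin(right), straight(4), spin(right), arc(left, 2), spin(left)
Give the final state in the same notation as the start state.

start: x=3 y=0 heading=west
1. straight(2) → x=1 y=0 heading=west
2. spin(right) → x=1 y=0 heading=north
3. straight(4) → x=1 y=4 heading=north
4. spin(right) → x=1 y=4 heading=east
5. arc(left, 2) → x=3 y=6 heading=north
6. spin(left) → x=3 y=6 heading=west

x=3 y=6 heading=west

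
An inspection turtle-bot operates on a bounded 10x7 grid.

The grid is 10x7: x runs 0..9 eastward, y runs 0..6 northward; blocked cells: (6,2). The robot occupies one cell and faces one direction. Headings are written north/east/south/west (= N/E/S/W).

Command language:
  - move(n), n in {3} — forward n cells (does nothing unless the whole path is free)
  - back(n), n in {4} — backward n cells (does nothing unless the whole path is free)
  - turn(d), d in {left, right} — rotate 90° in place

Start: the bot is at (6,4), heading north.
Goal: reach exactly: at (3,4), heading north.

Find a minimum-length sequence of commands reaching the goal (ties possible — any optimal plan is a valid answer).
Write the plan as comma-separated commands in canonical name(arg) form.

start: at (6,4), heading north
step 1 (turn(left)): at (6,4), heading west
step 2 (move(3)): at (3,4), heading west
step 3 (turn(right)): at (3,4), heading north
nothing shorter than 3 reaches the goal.

turn(left), move(3), turn(right)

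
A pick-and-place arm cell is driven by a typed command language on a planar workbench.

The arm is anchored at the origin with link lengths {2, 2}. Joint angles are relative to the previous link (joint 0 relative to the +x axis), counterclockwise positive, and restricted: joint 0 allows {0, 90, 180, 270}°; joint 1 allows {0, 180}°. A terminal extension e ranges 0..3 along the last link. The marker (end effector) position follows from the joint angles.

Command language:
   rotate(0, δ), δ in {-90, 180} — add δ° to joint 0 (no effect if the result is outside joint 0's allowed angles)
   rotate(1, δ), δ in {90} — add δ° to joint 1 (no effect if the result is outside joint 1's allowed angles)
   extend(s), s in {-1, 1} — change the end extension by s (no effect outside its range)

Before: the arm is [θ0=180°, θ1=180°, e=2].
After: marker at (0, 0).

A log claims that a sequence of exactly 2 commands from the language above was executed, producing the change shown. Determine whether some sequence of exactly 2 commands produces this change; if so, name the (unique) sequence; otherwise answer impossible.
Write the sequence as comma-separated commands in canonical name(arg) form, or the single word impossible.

start: [θ0=180°, θ1=180°, e=2]
step 1 (extend(-1)): [θ0=180°, θ1=180°, e=1]
step 2 (extend(-1)): [θ0=180°, θ1=180°, e=0]
all 25 alternatives checked — unique.

extend(-1), extend(-1)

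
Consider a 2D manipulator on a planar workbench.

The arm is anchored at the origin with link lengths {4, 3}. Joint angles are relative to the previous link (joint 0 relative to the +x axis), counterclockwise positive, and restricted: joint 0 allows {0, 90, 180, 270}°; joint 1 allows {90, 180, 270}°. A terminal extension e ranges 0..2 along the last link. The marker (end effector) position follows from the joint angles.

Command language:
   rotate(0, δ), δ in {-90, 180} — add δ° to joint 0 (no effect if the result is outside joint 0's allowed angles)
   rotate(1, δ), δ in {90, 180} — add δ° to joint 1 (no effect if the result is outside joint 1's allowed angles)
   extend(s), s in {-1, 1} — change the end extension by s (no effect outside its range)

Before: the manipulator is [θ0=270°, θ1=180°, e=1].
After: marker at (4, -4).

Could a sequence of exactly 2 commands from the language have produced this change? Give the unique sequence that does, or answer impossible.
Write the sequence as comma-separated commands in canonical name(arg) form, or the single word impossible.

key: running rotate(1, 180) before rotate(1, 90) would end elsewhere — order is forced
start: [θ0=270°, θ1=180°, e=1]
t=1 rotate(1, 90) ⇒ [θ0=270°, θ1=270°, e=1]
t=2 rotate(1, 180) ⇒ [θ0=270°, θ1=90°, e=1]
no other 2-command option fits: unique.

rotate(1, 90), rotate(1, 180)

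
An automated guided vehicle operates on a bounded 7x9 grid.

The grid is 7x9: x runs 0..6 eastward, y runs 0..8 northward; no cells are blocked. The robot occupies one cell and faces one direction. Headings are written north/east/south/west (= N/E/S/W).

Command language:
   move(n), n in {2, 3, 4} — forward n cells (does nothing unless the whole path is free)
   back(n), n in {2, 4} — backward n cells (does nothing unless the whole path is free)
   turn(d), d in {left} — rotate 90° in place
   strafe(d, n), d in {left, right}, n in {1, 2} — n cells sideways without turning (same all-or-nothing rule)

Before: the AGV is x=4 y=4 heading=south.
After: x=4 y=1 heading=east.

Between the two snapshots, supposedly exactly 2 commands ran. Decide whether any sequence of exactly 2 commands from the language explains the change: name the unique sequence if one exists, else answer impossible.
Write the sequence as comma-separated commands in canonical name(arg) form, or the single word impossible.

key: cell and facing (now E) both changed — the 2 commands mix motion and turning
begin: x=4 y=4 heading=south
t=1 move(3) ⇒ x=4 y=1 heading=south
t=2 turn(left) ⇒ x=4 y=1 heading=east
no rival 2-sequence matches.

move(3), turn(left)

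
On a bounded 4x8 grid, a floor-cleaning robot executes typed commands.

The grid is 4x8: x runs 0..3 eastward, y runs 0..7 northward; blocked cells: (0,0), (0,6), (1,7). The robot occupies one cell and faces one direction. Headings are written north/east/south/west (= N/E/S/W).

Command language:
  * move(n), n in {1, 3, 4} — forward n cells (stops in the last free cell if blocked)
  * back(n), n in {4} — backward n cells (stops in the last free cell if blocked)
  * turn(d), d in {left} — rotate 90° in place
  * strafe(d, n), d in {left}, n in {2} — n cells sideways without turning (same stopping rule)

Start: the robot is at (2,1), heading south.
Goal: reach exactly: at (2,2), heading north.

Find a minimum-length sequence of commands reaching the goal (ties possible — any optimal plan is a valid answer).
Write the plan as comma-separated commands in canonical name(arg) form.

turn(left), turn(left), move(1)

t0: at (2,1), heading south
1. turn(left) → at (2,1), heading east
2. turn(left) → at (2,1), heading north
3. move(1) → at (2,2), heading north
nothing shorter than 3 reaches the goal.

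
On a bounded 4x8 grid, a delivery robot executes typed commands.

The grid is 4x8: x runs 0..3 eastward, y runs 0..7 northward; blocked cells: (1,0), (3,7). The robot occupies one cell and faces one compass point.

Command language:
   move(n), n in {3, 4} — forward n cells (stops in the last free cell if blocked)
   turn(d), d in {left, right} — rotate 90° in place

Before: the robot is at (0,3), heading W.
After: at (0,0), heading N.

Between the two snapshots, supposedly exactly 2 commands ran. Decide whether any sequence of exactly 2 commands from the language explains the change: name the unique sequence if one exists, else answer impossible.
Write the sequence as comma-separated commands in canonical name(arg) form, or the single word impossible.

checked all 2-command options: none fits.

impossible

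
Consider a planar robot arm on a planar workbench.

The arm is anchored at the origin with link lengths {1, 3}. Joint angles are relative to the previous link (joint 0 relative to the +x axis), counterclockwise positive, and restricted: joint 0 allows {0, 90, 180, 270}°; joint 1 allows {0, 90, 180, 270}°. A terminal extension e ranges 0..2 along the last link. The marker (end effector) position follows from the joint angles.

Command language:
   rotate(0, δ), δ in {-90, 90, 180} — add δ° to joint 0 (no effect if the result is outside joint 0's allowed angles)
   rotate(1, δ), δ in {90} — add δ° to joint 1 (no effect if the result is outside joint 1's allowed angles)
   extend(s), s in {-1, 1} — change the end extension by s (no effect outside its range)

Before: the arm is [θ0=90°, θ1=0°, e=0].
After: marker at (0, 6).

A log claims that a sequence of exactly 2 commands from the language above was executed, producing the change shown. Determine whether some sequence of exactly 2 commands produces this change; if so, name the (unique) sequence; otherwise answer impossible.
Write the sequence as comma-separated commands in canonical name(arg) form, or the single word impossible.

begin: [θ0=90°, θ1=0°, e=0]
[1] after extend(1): [θ0=90°, θ1=0°, e=1]
[2] after extend(1): [θ0=90°, θ1=0°, e=2]
no other 2-command option fits: unique.

extend(1), extend(1)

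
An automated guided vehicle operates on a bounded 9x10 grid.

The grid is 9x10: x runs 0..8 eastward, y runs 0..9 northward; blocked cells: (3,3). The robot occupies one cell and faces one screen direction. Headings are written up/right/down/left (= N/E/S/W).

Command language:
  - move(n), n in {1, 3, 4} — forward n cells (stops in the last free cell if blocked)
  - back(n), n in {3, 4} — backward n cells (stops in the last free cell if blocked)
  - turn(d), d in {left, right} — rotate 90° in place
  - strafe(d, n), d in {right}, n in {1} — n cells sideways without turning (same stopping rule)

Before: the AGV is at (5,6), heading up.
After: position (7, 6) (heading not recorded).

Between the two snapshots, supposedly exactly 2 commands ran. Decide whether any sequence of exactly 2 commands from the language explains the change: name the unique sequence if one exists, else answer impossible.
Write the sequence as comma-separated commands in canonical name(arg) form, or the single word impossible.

begin: at (5,6), heading up
t=1 strafe(right, 1) ⇒ at (6,6), heading up
t=2 strafe(right, 1) ⇒ at (7,6), heading up
uniquely the one of 64 2-step routes that fits.

strafe(right, 1), strafe(right, 1)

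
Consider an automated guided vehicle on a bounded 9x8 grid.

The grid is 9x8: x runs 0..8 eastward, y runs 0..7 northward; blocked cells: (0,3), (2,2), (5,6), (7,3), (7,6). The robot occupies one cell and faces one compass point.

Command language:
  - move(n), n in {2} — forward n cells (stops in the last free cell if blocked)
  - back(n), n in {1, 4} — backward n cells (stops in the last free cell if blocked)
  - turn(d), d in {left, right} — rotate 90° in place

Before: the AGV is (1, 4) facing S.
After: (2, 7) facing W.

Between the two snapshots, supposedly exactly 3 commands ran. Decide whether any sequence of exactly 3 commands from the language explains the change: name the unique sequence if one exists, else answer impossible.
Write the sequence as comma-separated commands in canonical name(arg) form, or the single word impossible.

back(4), turn(right), back(1)

key: cell and facing (now W) both changed — the 3 commands mix motion and turning
start: (1, 4) facing S
[1] after back(4): (1, 7) facing S
[2] after turn(right): (1, 7) facing W
[3] after back(1): (2, 7) facing W
all 125 alternatives checked — unique.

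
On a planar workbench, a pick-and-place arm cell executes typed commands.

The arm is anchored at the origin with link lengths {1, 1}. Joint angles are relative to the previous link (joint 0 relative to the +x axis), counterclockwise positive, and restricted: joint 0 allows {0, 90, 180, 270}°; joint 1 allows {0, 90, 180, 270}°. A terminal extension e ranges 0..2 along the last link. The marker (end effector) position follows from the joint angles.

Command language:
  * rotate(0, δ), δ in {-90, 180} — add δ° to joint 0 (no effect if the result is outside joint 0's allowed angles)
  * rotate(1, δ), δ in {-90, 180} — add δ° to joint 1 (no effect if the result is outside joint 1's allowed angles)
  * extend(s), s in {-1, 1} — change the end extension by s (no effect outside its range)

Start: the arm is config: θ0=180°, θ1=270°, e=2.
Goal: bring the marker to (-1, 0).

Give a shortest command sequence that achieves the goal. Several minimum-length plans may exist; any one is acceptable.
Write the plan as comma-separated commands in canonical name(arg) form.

from: config: θ0=180°, θ1=270°, e=2
step 1 (extend(-1)): config: θ0=180°, θ1=270°, e=1
step 2 (rotate(0, 180)): config: θ0=0°, θ1=270°, e=1
step 3 (rotate(1, -90)): config: θ0=0°, θ1=180°, e=1
minimal: 3 command(s), checked below 3.

extend(-1), rotate(0, 180), rotate(1, -90)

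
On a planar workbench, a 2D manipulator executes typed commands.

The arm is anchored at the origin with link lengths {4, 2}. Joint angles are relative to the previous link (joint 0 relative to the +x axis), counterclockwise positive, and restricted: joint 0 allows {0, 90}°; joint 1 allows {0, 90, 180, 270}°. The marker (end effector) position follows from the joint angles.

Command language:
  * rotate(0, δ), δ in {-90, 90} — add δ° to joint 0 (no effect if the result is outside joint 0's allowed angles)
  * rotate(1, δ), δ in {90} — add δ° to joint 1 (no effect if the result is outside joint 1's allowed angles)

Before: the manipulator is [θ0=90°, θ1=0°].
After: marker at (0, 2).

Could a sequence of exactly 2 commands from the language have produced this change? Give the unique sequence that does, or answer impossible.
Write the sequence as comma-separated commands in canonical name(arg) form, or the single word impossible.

rotate(1, 90), rotate(1, 90)

begin: [θ0=90°, θ1=0°]
step 1 (rotate(1, 90)): [θ0=90°, θ1=90°]
step 2 (rotate(1, 90)): [θ0=90°, θ1=180°]
no rival 2-sequence matches.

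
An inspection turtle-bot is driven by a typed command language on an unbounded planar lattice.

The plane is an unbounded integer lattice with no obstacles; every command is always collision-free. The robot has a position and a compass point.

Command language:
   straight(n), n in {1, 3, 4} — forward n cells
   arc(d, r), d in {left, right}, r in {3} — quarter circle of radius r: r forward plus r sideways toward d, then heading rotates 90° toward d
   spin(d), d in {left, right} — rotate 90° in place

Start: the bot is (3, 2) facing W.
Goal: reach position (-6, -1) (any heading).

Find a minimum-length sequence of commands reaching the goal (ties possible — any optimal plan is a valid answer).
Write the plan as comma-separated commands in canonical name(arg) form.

straight(3), straight(3), arc(left, 3)

start: (3, 2) facing W
1. straight(3) → (0, 2) facing W
2. straight(3) → (-3, 2) facing W
3. arc(left, 3) → (-6, -1) facing S
no 2-step plan works, so 3 is optimal.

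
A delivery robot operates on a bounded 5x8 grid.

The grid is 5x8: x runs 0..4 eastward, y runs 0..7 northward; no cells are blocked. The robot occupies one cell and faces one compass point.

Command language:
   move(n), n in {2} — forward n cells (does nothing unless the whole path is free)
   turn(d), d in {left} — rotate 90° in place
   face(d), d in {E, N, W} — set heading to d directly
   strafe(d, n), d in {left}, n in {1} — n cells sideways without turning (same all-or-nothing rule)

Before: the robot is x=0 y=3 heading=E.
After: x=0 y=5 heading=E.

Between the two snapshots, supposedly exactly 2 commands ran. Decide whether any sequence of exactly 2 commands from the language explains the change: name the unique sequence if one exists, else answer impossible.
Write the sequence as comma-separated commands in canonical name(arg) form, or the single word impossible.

key: still facing E at the end — nothing in the sequence rotates
t0: x=0 y=3 heading=E
1. strafe(left, 1) → x=0 y=4 heading=E
2. strafe(left, 1) → x=0 y=5 heading=E
no other 2-command option fits: unique.

strafe(left, 1), strafe(left, 1)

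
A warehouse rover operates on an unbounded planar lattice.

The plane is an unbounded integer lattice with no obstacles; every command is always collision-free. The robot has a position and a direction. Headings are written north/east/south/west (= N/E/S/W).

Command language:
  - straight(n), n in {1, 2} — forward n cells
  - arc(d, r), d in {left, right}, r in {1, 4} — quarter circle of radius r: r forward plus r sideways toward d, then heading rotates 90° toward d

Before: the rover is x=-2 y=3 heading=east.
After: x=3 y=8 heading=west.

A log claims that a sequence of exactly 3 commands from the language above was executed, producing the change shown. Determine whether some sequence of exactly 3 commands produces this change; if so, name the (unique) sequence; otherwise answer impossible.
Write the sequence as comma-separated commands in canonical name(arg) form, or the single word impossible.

straight(2), arc(left, 4), arc(left, 1)

key: order matters: swapping straight(2) and arc(left, 1) lands elsewhere
begin: x=-2 y=3 heading=east
[1] after straight(2): x=0 y=3 heading=east
[2] after arc(left, 4): x=4 y=7 heading=north
[3] after arc(left, 1): x=3 y=8 heading=west
no rival 3-sequence matches.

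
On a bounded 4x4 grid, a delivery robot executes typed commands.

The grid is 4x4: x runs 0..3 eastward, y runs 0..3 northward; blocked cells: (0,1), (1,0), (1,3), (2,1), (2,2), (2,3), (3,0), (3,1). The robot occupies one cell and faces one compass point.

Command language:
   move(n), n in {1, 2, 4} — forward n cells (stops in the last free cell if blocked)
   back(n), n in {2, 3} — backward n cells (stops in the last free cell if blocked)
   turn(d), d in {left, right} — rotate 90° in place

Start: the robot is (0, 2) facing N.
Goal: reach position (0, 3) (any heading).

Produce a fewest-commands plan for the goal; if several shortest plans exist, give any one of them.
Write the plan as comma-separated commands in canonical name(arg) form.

move(4)

from: (0, 2) facing N
step 1 (move(4)): (0, 3) facing N
shorter routes all fall short; 1 is best.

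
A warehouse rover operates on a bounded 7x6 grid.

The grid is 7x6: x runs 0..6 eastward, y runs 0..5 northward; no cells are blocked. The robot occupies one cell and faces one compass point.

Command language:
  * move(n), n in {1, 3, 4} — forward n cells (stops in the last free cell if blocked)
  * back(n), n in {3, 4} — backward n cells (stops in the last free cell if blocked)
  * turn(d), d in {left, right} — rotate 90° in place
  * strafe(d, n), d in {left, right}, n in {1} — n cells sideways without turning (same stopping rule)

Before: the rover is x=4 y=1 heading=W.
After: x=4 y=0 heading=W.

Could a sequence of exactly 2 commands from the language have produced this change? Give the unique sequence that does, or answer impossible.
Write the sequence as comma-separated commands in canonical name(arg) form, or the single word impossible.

key: the second strafe(left, 1) runs into the grid edge before its full distance
start: x=4 y=1 heading=W
1. strafe(left, 1) → x=4 y=0 heading=W
2. strafe(left, 1) → x=4 y=0 heading=W
all 81 alternatives checked — unique.

strafe(left, 1), strafe(left, 1)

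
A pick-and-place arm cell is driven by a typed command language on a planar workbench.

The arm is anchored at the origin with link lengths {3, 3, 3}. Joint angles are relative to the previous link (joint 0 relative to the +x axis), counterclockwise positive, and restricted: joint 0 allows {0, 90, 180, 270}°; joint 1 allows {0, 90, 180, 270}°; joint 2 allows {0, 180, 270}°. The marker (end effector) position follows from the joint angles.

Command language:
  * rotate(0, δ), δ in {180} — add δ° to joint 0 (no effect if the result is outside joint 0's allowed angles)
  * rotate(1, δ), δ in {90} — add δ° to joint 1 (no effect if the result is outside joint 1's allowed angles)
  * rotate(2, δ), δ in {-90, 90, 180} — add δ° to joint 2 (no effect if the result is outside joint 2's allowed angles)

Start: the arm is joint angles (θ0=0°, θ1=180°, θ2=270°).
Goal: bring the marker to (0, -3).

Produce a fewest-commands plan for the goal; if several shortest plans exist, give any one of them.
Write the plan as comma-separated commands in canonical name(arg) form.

rotate(1, 90)

initial: joint angles (θ0=0°, θ1=180°, θ2=270°)
t=1 rotate(1, 90) ⇒ joint angles (θ0=0°, θ1=270°, θ2=270°)
shorter routes all fall short; 1 is best.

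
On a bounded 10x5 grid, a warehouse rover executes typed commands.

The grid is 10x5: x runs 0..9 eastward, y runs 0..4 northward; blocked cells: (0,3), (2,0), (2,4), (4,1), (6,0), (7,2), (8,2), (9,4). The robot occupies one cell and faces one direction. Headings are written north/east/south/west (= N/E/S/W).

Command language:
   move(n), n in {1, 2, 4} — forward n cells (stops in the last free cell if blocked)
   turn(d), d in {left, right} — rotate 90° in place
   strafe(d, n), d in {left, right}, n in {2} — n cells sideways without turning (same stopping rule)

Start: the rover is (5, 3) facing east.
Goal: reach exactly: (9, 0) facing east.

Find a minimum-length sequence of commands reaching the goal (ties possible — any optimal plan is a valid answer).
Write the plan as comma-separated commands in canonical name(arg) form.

move(4), strafe(right, 2), strafe(right, 2)

start: (5, 3) facing east
step 1 (move(4)): (9, 3) facing east
step 2 (strafe(right, 2)): (9, 1) facing east
step 3 (strafe(right, 2)): (9, 0) facing east
minimal: 3 command(s), checked below 3.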